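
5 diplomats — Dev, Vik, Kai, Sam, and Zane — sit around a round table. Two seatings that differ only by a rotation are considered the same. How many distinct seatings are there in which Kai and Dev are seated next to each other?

Glue Kai and Dev into a block (2 internal orders). Seating 4 units around a circle gives (3)! arrangements.
So 2 × (3)! = 2 × 6 = 12.

12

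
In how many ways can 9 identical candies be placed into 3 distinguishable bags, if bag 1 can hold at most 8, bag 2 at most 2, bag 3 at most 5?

By stars and bars, unrestricted non-negative solutions to x_1+…+x_3 = 9 number C(9+2,2) = 55.
Subtract solutions that violate a single cap (substitute x_i' = x_i − (cap_i+1)): x_1 ≥ 9 gives C(2,2) = 1; x_2 ≥ 3 gives C(8,2) = 28; x_3 ≥ 6 gives C(5,2) = 10. Together 39.
Add back pairs where two caps are both exceeded: 0 + 0 + 1 = 1.
By inclusion–exclusion the count is 55 − 39 + 1 = 17.

17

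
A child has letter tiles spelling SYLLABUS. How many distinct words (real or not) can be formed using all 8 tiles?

Letter multiplicities in SYLLABUS: A×1, B×1, L×2, S×2, U×1, Y×1.
Dividing 8! = 40320 by 2!·2! = 4 for the repeated letters gives 10080.

10080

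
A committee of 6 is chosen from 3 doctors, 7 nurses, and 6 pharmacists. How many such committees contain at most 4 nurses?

7812

Split by how many nurses are chosen (0 through 4).
Sum: C(7,0)·C(9,6) + C(7,1)·C(9,5) + C(7,2)·C(9,4) + C(7,3)·C(9,3) + C(7,4)·C(9,2) = 84 + 882 + 2646 + 2940 + 1260 = 7812.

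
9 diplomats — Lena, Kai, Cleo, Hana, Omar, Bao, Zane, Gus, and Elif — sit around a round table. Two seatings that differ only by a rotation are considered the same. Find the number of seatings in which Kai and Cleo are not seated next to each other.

Without the restriction there are (8)! = 40320 seatings.
Seatings with Kai beside Cleo: treat them as a block with 2 internal orders, giving 2 × (7)! = 10080.
Subtracting, 40320 − 10080 = 30240.

30240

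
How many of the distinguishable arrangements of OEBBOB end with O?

Fix O in the last position and arrange the remaining 5 letters.
Those 5 letters have B appearing 3 times, giving (5)!/(3!) = 20.

20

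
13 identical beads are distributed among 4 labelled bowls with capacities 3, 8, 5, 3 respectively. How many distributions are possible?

63

Without the upper bounds there are C(16,3) = 560 ways to split 13 among 4 bowls.
Subtract solutions that violate a single cap (substitute x_i' = x_i − (cap_i+1)): x_1 ≥ 4 gives C(12,3) = 220; x_2 ≥ 9 gives C(7,3) = 35; x_3 ≥ 6 gives C(10,3) = 120; x_4 ≥ 4 gives C(12,3) = 220. Together 595.
Add back pairs where two caps are both exceeded: 1 + 20 + 56 + 0 + 1 + 20 = 98.
By inclusion–exclusion the count is 560 − 595 + 98 = 63.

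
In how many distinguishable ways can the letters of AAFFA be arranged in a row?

Letter multiplicities in AAFFA: A×3, F×2.
So there are 5! / (3!·2!) = 10 distinguishable arrangements.

10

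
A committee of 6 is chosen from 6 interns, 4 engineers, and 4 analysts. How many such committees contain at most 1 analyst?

1218

Split by how many analysts are chosen (0 through 1).
Sum: C(4,0)·C(10,6) + C(4,1)·C(10,5) = 210 + 1008 = 1218.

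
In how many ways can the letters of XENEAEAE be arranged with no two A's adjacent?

630

There are 8!/(4!·2!) = 840 arrangements of XENEAEAE in total.
Arrangements with the A's together: treat AA as one letter, giving (7)!/(4!) = 210.
Subtracting, 840 − 210 = 630 arrangements keep the A's apart.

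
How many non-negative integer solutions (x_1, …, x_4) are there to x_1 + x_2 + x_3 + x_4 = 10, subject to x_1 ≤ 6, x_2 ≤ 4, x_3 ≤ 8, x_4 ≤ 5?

Without the upper bounds there are C(13,3) = 286 ways to split 10 among 4 variables.
Subtract solutions that violate a single cap (substitute x_i' = x_i − (cap_i+1)): x_1 ≥ 7 gives C(6,3) = 20; x_2 ≥ 5 gives C(8,3) = 56; x_3 ≥ 9 gives C(4,3) = 4; x_4 ≥ 6 gives C(7,3) = 35. Together 115.
No two caps can be exceeded simultaneously, so the pair terms are all 0.
By inclusion–exclusion the count is 286 − 115 + 0 = 171.

171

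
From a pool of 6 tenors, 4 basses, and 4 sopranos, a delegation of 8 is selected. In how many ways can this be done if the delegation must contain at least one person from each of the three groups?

Total 8-person selections from all 14: C(14,8) = 3003.
Subtract selections that omit an entire group: no tenors → C(8,8) = 1; no basses → C(10,8) = 45; no sopranos → C(10,8) = 45.
Add back selections omitting two groups (i.e. drawn from a single group): C(6,8) + C(4,8) + C(4,8) = 0.
By inclusion–exclusion: 3003 − 91 + 0 = 2912.

2912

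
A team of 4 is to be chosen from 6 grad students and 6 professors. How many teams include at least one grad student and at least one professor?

Unrestricted: C(12,4) = 495 ways to pick any 4 of the 12.
Subtract selections that omit an entire group: no grad students → C(6,4) = 15; no professors → C(6,4) = 15.
Both groups omitted at once is impossible, so 495 − 30 = 465.

465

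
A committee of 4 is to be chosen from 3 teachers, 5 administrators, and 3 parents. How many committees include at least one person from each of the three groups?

With no constraint there are C(11,4) = 330 possible selections.
Selections missing a whole group: no teachers → C(8,4) = 70; no administrators → C(6,4) = 15; no parents → C(8,4) = 70.
Add back selections omitting two groups (i.e. drawn from a single group): C(3,4) + C(5,4) + C(3,4) = 5.
By inclusion–exclusion: 330 − 155 + 5 = 180.

180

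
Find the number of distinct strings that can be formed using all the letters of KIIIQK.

60

The 6 letters of KIIIQK have repeats: I appearing 3 times and K appearing twice.
So there are 6! / (3!·2!) = 60 distinguishable arrangements.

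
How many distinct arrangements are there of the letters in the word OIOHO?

Letter multiplicities in OIOHO: H×1, I×1, O×3.
So there are 5! / (3!) = 20 distinguishable arrangements.

20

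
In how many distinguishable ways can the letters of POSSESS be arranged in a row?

POSSESS has 7 letters with S appearing 4 times.
So there are 7! / (4!) = 210 distinguishable arrangements.

210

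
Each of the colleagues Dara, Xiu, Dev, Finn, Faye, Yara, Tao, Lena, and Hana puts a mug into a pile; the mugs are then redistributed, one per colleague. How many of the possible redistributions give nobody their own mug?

133496

Let Aᵢ be the assignments in which colleague i gets their own mug. We want the size of the complement of A₁∪…∪A_9.
By inclusion–exclusion this is Σ_{j=0}^{9} (−1)^j C(9,j)·(9−j)!.
Computing: 362880 − 362880 + 181440 − 60480 + 15120 − 3024 + 504 − 72 + 9 − 1 = 133496.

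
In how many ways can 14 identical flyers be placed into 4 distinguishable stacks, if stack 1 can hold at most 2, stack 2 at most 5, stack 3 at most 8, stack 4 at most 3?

By stars and bars, unrestricted non-negative solutions to x_1+…+x_4 = 14 number C(14+3,3) = 680.
Subtract solutions that violate a single cap (substitute x_i' = x_i − (cap_i+1)): x_1 ≥ 3 gives C(14,3) = 364; x_2 ≥ 6 gives C(11,3) = 165; x_3 ≥ 9 gives C(8,3) = 56; x_4 ≥ 4 gives C(13,3) = 286. Together 871.
Add back pairs where two caps are both exceeded: 56 + 10 + 120 + 0 + 35 + 4 = 225.
Subtract triples: 0 + 4 + 0 + 0 = 4.
By inclusion–exclusion the count is 680 − 871 + 225 − 4 = 30.

30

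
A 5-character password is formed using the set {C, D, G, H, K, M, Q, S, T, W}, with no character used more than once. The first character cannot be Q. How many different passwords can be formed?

The first character has 10−1 = 9 choices (anything except Q).
The remaining 4 characters are filled from the other 9 symbols without repetition: 9 × 8 × 7 × 6 = 3024.
Total: 9 × 3024 = 27216.

27216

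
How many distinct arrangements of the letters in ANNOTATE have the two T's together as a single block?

1260

Treat the 2 copies of T as a single block. The multiset to arrange is then {TT, A, A, E, N, N, O}, 7 items in all.
That gives (7)!/(2!·2!) = 1260 arrangements.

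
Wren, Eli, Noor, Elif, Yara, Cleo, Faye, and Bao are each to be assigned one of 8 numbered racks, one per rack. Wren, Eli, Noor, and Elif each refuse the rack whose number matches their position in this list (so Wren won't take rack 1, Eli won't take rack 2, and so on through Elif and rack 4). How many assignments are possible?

24024

Let Aᵢ (for 1 ≤ i ≤ 4) be the placements that put person i in their forbidden rack. Any j of these fix j positions, leaving (8−j)! ways to fill the rest, and there are C(4,j) ways to pick which j.
By inclusion–exclusion, the number of valid placements is Σ_{j=0}^{4} (−1)^j C(4,j)·(8−j)!.
Computing: 40320 − 20160 + 4320 − 480 + 24 = 24024.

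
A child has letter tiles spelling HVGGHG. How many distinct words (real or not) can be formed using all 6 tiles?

HVGGHG has 6 letters with G appearing 3 times and H appearing twice.
So there are 6! / (3!·2!) = 60 distinguishable arrangements.

60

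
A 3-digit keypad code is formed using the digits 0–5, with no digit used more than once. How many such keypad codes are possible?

120

Choose and order 3 of the 6 symbols: the first digit has 6 options, the next 5, then 4.
That product is 6 × 5 × 4 = 120.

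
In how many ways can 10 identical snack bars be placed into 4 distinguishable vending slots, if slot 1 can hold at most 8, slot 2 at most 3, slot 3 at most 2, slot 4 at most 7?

By stars and bars, unrestricted non-negative solutions to x_1+…+x_4 = 10 number C(10+3,3) = 286.
Subtract solutions that violate a single cap (substitute x_i' = x_i − (cap_i+1)): x_1 ≥ 9 gives C(4,3) = 4; x_2 ≥ 4 gives C(9,3) = 84; x_3 ≥ 3 gives C(10,3) = 120; x_4 ≥ 8 gives C(5,3) = 10. Together 218.
Add back pairs where two caps are both exceeded: 0 + 0 + 0 + 20 + 0 + 0 = 20.
By inclusion–exclusion the count is 286 − 218 + 20 = 88.

88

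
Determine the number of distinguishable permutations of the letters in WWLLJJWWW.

756

WWLLJJWWW has 9 letters with J appearing twice, L appearing twice, and W appearing 5 times.
The number of distinct arrangements is 9!/(5!·2!·2!) = 362880/480 = 756.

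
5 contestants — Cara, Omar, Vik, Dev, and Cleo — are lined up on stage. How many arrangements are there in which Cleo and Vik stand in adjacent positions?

Place the 3 others and the Cleo-Vik pair as 4 objects in a line; the pair has 2 internal arrangements.
So the count is 2·(4)! = 48.

48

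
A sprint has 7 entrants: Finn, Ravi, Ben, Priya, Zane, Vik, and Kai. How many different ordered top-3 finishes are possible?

210

This is an ordered selection of 3 from 7: P(7,3).
That gives 7 × 6 × 5 = 210.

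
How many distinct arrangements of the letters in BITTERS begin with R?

Fix R in the first position and arrange the remaining 6 letters.
Those 6 letters have T appearing twice, giving (6)!/(2!) = 360.

360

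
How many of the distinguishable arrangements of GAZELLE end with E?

360

Fix E in the last position and arrange the remaining 6 letters.
Those 6 letters have L appearing twice, giving (6)!/(2!) = 360.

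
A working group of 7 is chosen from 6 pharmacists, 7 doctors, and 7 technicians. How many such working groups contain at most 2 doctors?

Split by how many doctors are chosen (0 through 2).
Sum: C(7,0)·C(13,7) + C(7,1)·C(13,6) + C(7,2)·C(13,5) = 1716 + 12012 + 27027 = 40755.

40755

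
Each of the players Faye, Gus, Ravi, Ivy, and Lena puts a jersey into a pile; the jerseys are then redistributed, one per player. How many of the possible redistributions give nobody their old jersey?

Let Aᵢ be the assignments in which player i gets their old jersey. We want the size of the complement of A₁∪…∪A_5.
By inclusion–exclusion this is Σ_{j=0}^{5} (−1)^j C(5,j)·(5−j)!.
Computing: 120 − 120 + 60 − 20 + 5 − 1 = 44.

44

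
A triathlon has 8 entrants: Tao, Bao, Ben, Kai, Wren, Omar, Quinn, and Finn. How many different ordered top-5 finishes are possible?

There are 8 choices for 1st place, 7 for 2nd, and so on down to 4 for position 5.
That gives 8 × 7 × 6 × 5 × 4 = 6720.

6720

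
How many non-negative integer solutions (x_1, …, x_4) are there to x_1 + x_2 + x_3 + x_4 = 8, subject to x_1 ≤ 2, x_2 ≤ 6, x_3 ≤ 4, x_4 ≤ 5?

76

By stars and bars, unrestricted non-negative solutions to x_1+…+x_4 = 8 number C(8+3,3) = 165.
Subtract solutions that violate a single cap (substitute x_i' = x_i − (cap_i+1)): x_1 ≥ 3 gives C(8,3) = 56; x_2 ≥ 7 gives C(4,3) = 4; x_3 ≥ 5 gives C(6,3) = 20; x_4 ≥ 6 gives C(5,3) = 10. Together 90.
Add back pairs where two caps are both exceeded: 0 + 1 + 0 + 0 + 0 + 0 = 1.
By inclusion–exclusion the count is 165 − 90 + 1 = 76.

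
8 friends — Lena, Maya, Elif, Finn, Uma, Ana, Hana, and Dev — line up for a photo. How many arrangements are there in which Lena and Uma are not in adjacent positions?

Of the 8! = 40320 arrangements, those with Lena and Uma adjacent number 2 × 7! = 10080 (treat the pair as a block with 2 internal orders).
Complementary counting: 40320 − 10080 = 30240.

30240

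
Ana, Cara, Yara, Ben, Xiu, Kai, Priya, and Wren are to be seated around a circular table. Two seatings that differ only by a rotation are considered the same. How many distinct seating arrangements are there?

Seat Ana anywhere (absorbing the rotational symmetry), then permute the other 7: (7)! = 5040.

5040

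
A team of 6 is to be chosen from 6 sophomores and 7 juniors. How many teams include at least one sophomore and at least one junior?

With no constraint there are C(13,6) = 1716 possible selections.
Selections missing a whole group: no sophomores → C(7,6) = 7; no juniors → C(6,6) = 1.
Both groups omitted at once is impossible, so 1716 − 8 = 1708.

1708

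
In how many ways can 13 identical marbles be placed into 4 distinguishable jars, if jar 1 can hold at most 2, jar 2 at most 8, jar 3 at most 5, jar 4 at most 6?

95

Without the upper bounds there are C(16,3) = 560 ways to split 13 among 4 jars.
Subtract solutions that violate a single cap (substitute x_i' = x_i − (cap_i+1)): x_1 ≥ 3 gives C(13,3) = 286; x_2 ≥ 9 gives C(7,3) = 35; x_3 ≥ 6 gives C(10,3) = 120; x_4 ≥ 7 gives C(9,3) = 84. Together 525.
Add back pairs where two caps are both exceeded: 4 + 35 + 20 + 0 + 0 + 1 = 60.
By inclusion–exclusion the count is 560 − 525 + 60 = 95.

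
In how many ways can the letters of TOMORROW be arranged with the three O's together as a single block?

Treat the 3 copies of O as a single block. The multiset to arrange is then {OOO, M, R, R, T, W}, 6 items in all.
That gives (6)!/(2!) = 360 arrangements.

360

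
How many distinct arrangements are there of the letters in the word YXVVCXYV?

The 8 letters of YXVVCXYV have repeats: V appearing 3 times, X appearing twice, and Y appearing twice.
So there are 8! / (3!·2!·2!) = 1680 distinguishable arrangements.

1680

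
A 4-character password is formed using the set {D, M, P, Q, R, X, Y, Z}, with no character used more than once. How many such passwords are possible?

Choose and order 4 of the 8 symbols: the first character has 8 options, the next 7, then 6, 5.
That product is 8 × 7 × 6 × 5 = 1680.

1680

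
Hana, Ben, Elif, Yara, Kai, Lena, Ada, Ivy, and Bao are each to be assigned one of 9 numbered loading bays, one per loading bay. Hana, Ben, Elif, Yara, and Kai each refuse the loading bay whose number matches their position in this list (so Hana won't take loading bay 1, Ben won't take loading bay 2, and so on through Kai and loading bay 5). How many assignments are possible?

Let Aᵢ (for 1 ≤ i ≤ 5) be the placements that put person i in their forbidden loading bay. Any j of these fix j positions, leaving (9−j)! ways to fill the rest, and there are C(5,j) ways to pick which j.
By inclusion–exclusion, the number of valid placements is Σ_{j=0}^{5} (−1)^j C(5,j)·(9−j)!.
Computing: 362880 − 201600 + 50400 − 7200 + 600 − 24 = 205056.

205056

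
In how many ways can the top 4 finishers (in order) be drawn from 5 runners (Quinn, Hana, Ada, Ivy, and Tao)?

This is an ordered selection of 4 from 5: P(5,4).
That gives 5 × 4 × 3 × 2 = 120.

120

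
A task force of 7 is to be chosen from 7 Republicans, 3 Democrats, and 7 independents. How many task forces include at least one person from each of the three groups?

15778

Unrestricted: C(17,7) = 19448 ways to pick any 7 of the 17.
Subtract selections that omit an entire group: no Republicans → C(10,7) = 120; no Democrats → C(14,7) = 3432; no independents → C(10,7) = 120.
Add back selections omitting two groups (i.e. drawn from a single group): C(7,7) + C(3,7) + C(7,7) = 2.
By inclusion–exclusion: 19448 − 3672 + 2 = 15778.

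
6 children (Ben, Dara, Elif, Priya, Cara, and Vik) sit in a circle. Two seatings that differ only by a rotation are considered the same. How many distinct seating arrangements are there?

Fix one person's seat to break rotational symmetry; the remaining 5 people can be arranged in (5)! = 120 ways.

120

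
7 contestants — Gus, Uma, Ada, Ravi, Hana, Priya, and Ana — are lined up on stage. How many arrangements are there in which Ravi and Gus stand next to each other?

1440

Treat {Ravi, Gus} as a single unit. There are 6 units to order, and the pair itself can be ordered 2 ways.
So the count is 2·(6)! = 1440.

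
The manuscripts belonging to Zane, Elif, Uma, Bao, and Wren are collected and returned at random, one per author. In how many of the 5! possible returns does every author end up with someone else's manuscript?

This is the derangement count D_5: permutations of 5 items with no fixed point.
By inclusion–exclusion this is Σ_{j=0}^{5} (−1)^j C(5,j)·(5−j)!.
Computing: 120 − 120 + 60 − 20 + 5 − 1 = 44.

44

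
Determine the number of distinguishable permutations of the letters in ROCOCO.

Letter multiplicities in ROCOCO: C×2, O×3, R×1.
So there are 6! / (3!·2!) = 60 distinguishable arrangements.

60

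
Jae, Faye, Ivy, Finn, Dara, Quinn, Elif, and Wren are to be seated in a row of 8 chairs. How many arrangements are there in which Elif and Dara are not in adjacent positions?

30240

There are 8! = 40320 arrangements in all. If Elif and Dara are adjacent, merging them into one block gives 2·(7)! = 10080 arrangements.
So 40320 − 10080 = 30240 arrangements keep them apart.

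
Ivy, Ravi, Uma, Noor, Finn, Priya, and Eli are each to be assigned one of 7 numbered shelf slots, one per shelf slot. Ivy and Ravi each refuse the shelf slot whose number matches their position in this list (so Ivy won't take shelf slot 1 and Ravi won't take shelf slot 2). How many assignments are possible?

3720

Let Aᵢ (for i ∈ {1, 2}) be the placements that put person i in their forbidden shelf slot. Any j of these fix j positions, leaving (7−j)! ways to fill the rest, and there are C(2,j) ways to pick which j.
By inclusion–exclusion, the number of valid placements is Σ_{j=0}^{2} (−1)^j C(2,j)·(7−j)!.
Computing: 5040 − 1440 + 120 = 3720.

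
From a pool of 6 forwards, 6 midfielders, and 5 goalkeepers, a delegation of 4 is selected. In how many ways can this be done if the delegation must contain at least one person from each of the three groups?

Unrestricted: C(17,4) = 2380 ways to pick any 4 of the 17.
Selections missing a whole group: no forwards → C(11,4) = 330; no midfielders → C(11,4) = 330; no goalkeepers → C(12,4) = 495.
Add back selections omitting two groups (i.e. drawn from a single group): C(6,4) + C(6,4) + C(5,4) = 35.
By inclusion–exclusion: 2380 − 1155 + 35 = 1260.

1260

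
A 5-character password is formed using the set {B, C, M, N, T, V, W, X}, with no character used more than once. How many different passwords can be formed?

6720

This is a permutation of 5 out of 8: P(8,5) = 8!/3!.
8 × 7 × 6 × 5 × 4 = 6720.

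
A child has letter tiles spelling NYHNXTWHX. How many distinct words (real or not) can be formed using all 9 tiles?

The 9 letters of NYHNXTWHX have repeats: H appearing twice, N appearing twice, and X appearing twice.
So there are 9! / (2!·2!·2!) = 45360 distinguishable arrangements.

45360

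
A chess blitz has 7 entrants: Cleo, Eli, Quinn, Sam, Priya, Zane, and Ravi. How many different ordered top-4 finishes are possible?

840

This is an ordered selection of 4 from 7: P(7,4).
That gives 7 × 6 × 5 × 4 = 840.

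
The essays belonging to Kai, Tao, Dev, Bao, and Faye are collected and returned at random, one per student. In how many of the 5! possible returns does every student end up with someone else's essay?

Count assignments avoiding every fixed point. For any j of the 5 students fixed to their own essay, the other 5−j can be arranged in (5−j)! ways.
By inclusion–exclusion this is Σ_{j=0}^{5} (−1)^j C(5,j)·(5−j)!.
Computing: 120 − 120 + 60 − 20 + 5 − 1 = 44.

44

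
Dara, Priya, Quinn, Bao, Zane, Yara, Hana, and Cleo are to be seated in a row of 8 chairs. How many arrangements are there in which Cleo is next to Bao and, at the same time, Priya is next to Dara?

Treat {Cleo,Bao} as one block (2 orders) and {Priya,Dara} as another (2 orders).
That leaves 6 units to arrange: 2 × 2 × 6! = 4 × 720 = 2880.

2880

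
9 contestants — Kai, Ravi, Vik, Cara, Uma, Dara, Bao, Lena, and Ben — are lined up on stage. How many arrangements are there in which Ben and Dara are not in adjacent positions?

282240

Of the 9! = 362880 arrangements, those with Ben and Dara adjacent number 2 × 8! = 80640 (treat the pair as a block with 2 internal orders).
So 362880 − 80640 = 282240 arrangements keep them apart.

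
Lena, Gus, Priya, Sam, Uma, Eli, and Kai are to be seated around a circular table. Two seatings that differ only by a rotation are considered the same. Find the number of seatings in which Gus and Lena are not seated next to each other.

All circular seatings of 7 people number (6)! = 720.
Seatings with Gus beside Lena: treat them as a block with 2 internal orders, giving 2 × (5)! = 240.
Subtracting, 720 − 240 = 480.

480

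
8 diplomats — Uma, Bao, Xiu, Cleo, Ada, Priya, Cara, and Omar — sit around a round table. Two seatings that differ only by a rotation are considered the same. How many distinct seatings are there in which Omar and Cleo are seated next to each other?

1440

Treat {Omar, Cleo} as one unit (2 internal orders) and seat the resulting 7 units around the table: (6)! circular arrangements.
So 2 × (6)! = 2 × 720 = 1440.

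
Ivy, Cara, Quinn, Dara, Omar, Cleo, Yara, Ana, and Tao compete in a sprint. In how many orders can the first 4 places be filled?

This is an ordered selection of 4 from 9: P(9,4).
That gives 9 × 8 × 7 × 6 = 3024.

3024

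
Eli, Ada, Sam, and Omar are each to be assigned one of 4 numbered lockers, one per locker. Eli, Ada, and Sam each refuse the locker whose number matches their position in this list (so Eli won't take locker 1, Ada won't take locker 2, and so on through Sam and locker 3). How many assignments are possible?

Let Aᵢ (for i ∈ {1, 2, 3}) be the placements that put person i in their forbidden locker. Any j of these fix j positions, leaving (4−j)! ways to fill the rest, and there are C(3,j) ways to pick which j.
By inclusion–exclusion, the number of valid placements is Σ_{j=0}^{3} (−1)^j C(3,j)·(4−j)!.
Computing: 24 − 18 + 6 − 1 = 11.

11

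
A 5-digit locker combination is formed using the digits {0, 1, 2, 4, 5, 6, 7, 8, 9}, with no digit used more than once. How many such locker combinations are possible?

With no repetition, fill the 5 digits in order: 9 choices, then 8, down to 5.
9 × 8 × 7 × 6 × 5 = 15120.

15120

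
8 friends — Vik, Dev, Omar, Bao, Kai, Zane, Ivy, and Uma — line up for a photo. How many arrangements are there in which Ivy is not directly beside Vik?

30240

There are 8! = 40320 arrangements in all. If Ivy and Vik are adjacent, merging them into one block gives 2·(7)! = 10080 arrangements.
So 40320 − 10080 = 30240 arrangements keep them apart.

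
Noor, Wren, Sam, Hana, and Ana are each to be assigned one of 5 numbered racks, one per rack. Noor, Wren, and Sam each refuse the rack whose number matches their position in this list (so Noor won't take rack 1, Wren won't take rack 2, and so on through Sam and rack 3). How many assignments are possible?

Let Aᵢ (for i ∈ {1, 2, 3}) be the placements that put person i in their forbidden rack. Any j of these fix j positions, leaving (5−j)! ways to fill the rest, and there are C(3,j) ways to pick which j.
By inclusion–exclusion, the number of valid placements is Σ_{j=0}^{3} (−1)^j C(3,j)·(5−j)!.
Computing: 120 − 72 + 18 − 2 = 64.

64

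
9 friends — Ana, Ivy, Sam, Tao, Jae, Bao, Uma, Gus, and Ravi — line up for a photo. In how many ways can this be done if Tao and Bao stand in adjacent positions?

80640

Glue Tao and Bao into one block (2 internal orders), leaving 8 units to arrange in a row.
So the count is 2·(8)! = 80640.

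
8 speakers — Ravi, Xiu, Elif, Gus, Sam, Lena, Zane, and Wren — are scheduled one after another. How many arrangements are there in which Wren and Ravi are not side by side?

30240

There are 8! = 40320 arrangements in all. If Wren and Ravi are adjacent, merging them into one block gives 2·(7)! = 10080 arrangements.
So 40320 − 10080 = 30240 arrangements keep them apart.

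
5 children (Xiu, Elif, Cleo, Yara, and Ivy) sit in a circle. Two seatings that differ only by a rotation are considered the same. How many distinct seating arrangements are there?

Fix one person's seat to break rotational symmetry; the remaining 4 people can be arranged in (4)! = 24 ways.

24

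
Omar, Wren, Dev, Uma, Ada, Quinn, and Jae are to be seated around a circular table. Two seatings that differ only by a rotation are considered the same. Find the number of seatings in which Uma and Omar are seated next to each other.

Treat {Uma, Omar} as one unit (2 internal orders) and seat the resulting 6 units around the table: (5)! circular arrangements.
So 2 × (5)! = 2 × 120 = 240.

240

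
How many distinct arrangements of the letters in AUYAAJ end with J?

With the last slot taken by J, it remains to arrange the other 5 letters (AUYAA).
Those 5 letters have A appearing 3 times, giving (5)!/(3!) = 20.

20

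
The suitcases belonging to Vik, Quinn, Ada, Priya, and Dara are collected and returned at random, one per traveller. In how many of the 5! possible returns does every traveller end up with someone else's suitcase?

This is the derangement count D_5: permutations of 5 items with no fixed point.
By inclusion–exclusion this is Σ_{j=0}^{5} (−1)^j C(5,j)·(5−j)!.
Computing: 120 − 120 + 60 − 20 + 5 − 1 = 44.

44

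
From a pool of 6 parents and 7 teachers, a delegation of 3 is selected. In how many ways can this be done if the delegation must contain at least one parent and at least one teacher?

Total 3-person selections from all 13: C(13,3) = 286.
Subtract selections that omit an entire group: no parents → C(7,3) = 35; no teachers → C(6,3) = 20.
Both groups omitted at once is impossible, so 286 − 55 = 231.

231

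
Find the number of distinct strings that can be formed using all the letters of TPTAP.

30

TPTAP has 5 letters with P appearing twice and T appearing twice.
So there are 5! / (2!·2!) = 30 distinguishable arrangements.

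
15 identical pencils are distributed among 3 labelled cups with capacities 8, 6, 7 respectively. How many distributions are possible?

Without the upper bounds there are C(17,2) = 136 ways to split 15 among 3 cups.
Subtract solutions that violate a single cap (substitute x_i' = x_i − (cap_i+1)): x_1 ≥ 9 gives C(8,2) = 28; x_2 ≥ 7 gives C(10,2) = 45; x_3 ≥ 8 gives C(9,2) = 36. Together 109.
Add back pairs where two caps are both exceeded: 0 + 0 + 1 = 1.
By inclusion–exclusion the count is 136 − 109 + 1 = 28.

28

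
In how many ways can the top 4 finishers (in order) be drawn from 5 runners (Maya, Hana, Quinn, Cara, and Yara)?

There are 5 choices for 1st place, 4 for 2nd, and so on down to 2 for position 4.
That gives 5 × 4 × 3 × 2 = 120.

120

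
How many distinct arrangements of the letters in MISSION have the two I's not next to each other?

There are 7!/(2!·2!) = 1260 arrangements of MISSION in total.
Arrangements with the I's together: treat II as one letter, giving (6)!/(2!) = 360.
Subtracting, 1260 − 360 = 900 arrangements keep the I's apart.

900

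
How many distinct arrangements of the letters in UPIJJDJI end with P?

420

Fix P in the last position and arrange the remaining 7 letters.
Those 7 letters have I appearing twice and J appearing 3 times, giving (7)!/(3!·2!) = 420.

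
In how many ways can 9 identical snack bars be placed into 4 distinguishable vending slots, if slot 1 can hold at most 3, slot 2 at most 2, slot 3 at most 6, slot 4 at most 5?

By stars and bars, unrestricted non-negative solutions to x_1+…+x_4 = 9 number C(9+3,3) = 220.
Subtract solutions that violate a single cap (substitute x_i' = x_i − (cap_i+1)): x_1 ≥ 4 gives C(8,3) = 56; x_2 ≥ 3 gives C(9,3) = 84; x_3 ≥ 7 gives C(5,3) = 10; x_4 ≥ 6 gives C(6,3) = 20. Together 170.
Add back pairs where two caps are both exceeded: 10 + 0 + 0 + 0 + 1 + 0 = 11.
By inclusion–exclusion the count is 220 − 170 + 11 = 61.

61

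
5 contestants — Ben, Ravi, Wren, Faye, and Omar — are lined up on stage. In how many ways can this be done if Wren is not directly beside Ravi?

Of the 5! = 120 arrangements, those with Wren and Ravi adjacent number 2 × 4! = 48 (treat the pair as a block with 2 internal orders).
So 120 − 48 = 72 arrangements keep them apart.

72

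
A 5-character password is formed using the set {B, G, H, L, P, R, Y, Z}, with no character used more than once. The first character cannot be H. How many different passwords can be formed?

The first character has 8−1 = 7 choices (anything except H).
The remaining 4 characters are filled from the other 7 symbols without repetition: 7 × 6 × 5 × 4 = 840.
Total: 7 × 840 = 5880.

5880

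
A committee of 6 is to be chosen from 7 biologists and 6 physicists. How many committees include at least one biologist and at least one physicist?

1708

Unrestricted: C(13,6) = 1716 ways to pick any 6 of the 13.
Subtract selections that omit an entire group: no biologists → C(6,6) = 1; no physicists → C(7,6) = 7.
Both groups omitted at once is impossible, so 1716 − 8 = 1708.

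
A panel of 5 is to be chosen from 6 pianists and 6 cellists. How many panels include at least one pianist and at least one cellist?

With no constraint there are C(12,5) = 792 possible selections.
Selections missing a whole group: no pianists → C(6,5) = 6; no cellists → C(6,5) = 6.
Both groups omitted at once is impossible, so 792 − 12 = 780.

780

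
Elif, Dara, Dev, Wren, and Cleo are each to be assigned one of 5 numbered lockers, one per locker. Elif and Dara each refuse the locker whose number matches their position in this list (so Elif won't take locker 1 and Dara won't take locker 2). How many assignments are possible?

Let Aᵢ (for i ∈ {1, 2}) be the placements that put person i in their forbidden locker. Any j of these fix j positions, leaving (5−j)! ways to fill the rest, and there are C(2,j) ways to pick which j.
By inclusion–exclusion, the number of valid placements is Σ_{j=0}^{2} (−1)^j C(2,j)·(5−j)!.
Computing: 120 − 48 + 6 = 78.

78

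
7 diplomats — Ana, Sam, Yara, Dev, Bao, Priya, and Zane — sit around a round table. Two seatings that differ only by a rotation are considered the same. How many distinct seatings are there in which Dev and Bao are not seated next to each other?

All circular seatings of 7 people number (6)! = 720.
Seatings with Dev beside Bao: treat them as a block with 2 internal orders, giving 2 × (5)! = 240.
Subtracting, 720 − 240 = 480.

480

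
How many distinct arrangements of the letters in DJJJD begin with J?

6

Fix J in the first position and arrange the remaining 4 letters.
Those 4 letters have D appearing twice and J appearing twice, giving (4)!/(2!·2!) = 6.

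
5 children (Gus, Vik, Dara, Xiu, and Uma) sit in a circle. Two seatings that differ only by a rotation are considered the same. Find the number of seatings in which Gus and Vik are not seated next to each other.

Without the restriction there are (4)! = 24 seatings.
Seatings with Gus beside Vik: treat them as a block with 2 internal orders, giving 2 × (3)! = 12.
Subtracting, 24 − 12 = 12.

12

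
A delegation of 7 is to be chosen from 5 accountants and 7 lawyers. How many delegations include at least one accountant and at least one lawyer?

791

With no constraint there are C(12,7) = 792 possible selections.
Subtract selections that omit an entire group: no accountants → C(7,7) = 1; no lawyers → C(5,7) = 0.
Both groups omitted at once is impossible, so 792 − 1 = 791.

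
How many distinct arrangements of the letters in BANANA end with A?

30

With the last slot taken by A, it remains to arrange the other 5 letters (BNANA).
Those 5 letters have A appearing twice and N appearing twice, giving (5)!/(2!·2!) = 30.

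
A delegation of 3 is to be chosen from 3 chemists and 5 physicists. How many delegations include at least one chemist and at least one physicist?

With no constraint there are C(8,3) = 56 possible selections.
Selections missing a whole group: no chemists → C(5,3) = 10; no physicists → C(3,3) = 1.
Both groups omitted at once is impossible, so 56 − 11 = 45.

45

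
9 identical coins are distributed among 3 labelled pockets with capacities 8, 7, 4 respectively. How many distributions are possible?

By stars and bars, unrestricted non-negative solutions to x_1+…+x_3 = 9 number C(9+2,2) = 55.
Subtract solutions that violate a single cap (substitute x_i' = x_i − (cap_i+1)): x_1 ≥ 9 gives C(2,2) = 1; x_2 ≥ 8 gives C(3,2) = 3; x_3 ≥ 5 gives C(6,2) = 15. Together 19.
No two caps can be exceeded simultaneously, so the pair terms are all 0.
By inclusion–exclusion the count is 55 − 19 + 0 = 36.

36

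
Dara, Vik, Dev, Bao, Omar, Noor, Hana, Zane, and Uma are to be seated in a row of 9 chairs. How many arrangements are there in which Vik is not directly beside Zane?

Of the 9! = 362880 arrangements, those with Vik and Zane adjacent number 2 × 8! = 80640 (treat the pair as a block with 2 internal orders).
Complementary counting: 362880 − 80640 = 282240.

282240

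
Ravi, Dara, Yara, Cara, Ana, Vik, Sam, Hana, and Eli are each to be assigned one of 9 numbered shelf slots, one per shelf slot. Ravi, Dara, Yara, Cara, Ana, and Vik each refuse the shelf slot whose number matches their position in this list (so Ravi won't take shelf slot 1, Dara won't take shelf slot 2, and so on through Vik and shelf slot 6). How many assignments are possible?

Let Aᵢ (for 1 ≤ i ≤ 6) be the placements that put person i in their forbidden shelf slot. Any j of these fix j positions, leaving (9−j)! ways to fill the rest, and there are C(6,j) ways to pick which j.
By inclusion–exclusion, the number of valid placements is Σ_{j=0}^{6} (−1)^j C(6,j)·(9−j)!.
Computing: 362880 − 241920 + 75600 − 14400 + 1800 − 144 + 6 = 183822.

183822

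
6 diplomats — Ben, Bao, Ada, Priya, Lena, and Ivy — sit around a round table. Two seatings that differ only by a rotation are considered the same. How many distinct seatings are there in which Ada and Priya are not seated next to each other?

72

Without the restriction there are (5)! = 120 seatings.
Those with Ada next to Priya: fuse the pair into one unit and seat 5 units around a circle — 2·(4)! = 48.
Subtracting, 120 − 48 = 72.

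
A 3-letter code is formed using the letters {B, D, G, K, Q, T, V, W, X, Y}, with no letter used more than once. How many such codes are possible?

720

This is a permutation of 3 out of 10: P(10,3) = 10!/7!.
That product is 10 × 9 × 8 = 720.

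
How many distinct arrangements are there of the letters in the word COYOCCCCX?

1512

COYOCCCCX has 9 letters with C appearing 5 times and O appearing twice.
The number of distinct arrangements is 9!/(5!·2!) = 362880/240 = 1512.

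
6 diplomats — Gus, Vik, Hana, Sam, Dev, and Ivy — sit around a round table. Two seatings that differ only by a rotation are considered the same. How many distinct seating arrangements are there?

Fix one person's seat to break rotational symmetry; the remaining 5 people can be arranged in (5)! = 120 ways.

120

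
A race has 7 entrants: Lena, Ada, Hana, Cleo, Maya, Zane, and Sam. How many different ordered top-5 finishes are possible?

2520

There are 7 choices for 1st place, 6 for 2nd, and so on down to 3 for position 5.
That gives 7 × 6 × 5 × 4 × 3 = 2520.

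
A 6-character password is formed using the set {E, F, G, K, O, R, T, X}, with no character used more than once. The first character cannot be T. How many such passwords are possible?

The first character has 8−1 = 7 choices (anything except T).
The remaining 5 characters are filled from the other 7 symbols without repetition: 7 × 6 × 5 × 4 × 3 = 2520.
Total: 7 × 2520 = 17640.

17640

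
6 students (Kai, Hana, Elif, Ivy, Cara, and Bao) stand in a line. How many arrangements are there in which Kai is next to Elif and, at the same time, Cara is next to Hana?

Treat {Kai,Elif} as one block (2 orders) and {Cara,Hana} as another (2 orders).
That leaves 4 units to arrange: 2 × 2 × 4! = 4 × 24 = 96.

96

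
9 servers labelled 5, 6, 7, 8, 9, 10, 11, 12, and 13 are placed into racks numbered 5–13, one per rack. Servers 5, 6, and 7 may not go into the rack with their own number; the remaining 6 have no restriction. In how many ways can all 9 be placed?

Let Aᵢ (for i ∈ {5, 6, 7}) be the placements that put server i in its forbidden rack. Any j of these fix j positions, leaving (9−j)! ways to fill the rest, and there are C(3,j) ways to pick which j.
By inclusion–exclusion, the number of valid placements is Σ_{j=0}^{3} (−1)^j C(3,j)·(9−j)!.
Computing: 362880 − 120960 + 15120 − 720 = 256320.

256320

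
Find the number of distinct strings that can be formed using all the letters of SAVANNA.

420

Letter multiplicities in SAVANNA: A×3, N×2, S×1, V×1.
The number of distinct arrangements is 7!/(3!·2!) = 5040/12 = 420.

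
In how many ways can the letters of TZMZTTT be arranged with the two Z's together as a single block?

Treat the 2 copies of Z as a single block. The multiset to arrange is then {ZZ, M, T, T, T, T}, 6 items in all.
That gives (6)!/(4!) = 30 arrangements.

30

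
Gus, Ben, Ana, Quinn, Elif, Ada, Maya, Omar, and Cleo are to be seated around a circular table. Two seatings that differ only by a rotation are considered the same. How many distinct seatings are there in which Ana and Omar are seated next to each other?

Treat {Ana, Omar} as one unit (2 internal orders) and seat the resulting 8 units around the table: (7)! circular arrangements.
So 2 × (7)! = 2 × 5040 = 10080.

10080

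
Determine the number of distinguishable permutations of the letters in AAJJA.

10

AAJJA has 5 letters with A appearing 3 times and J appearing twice.
The number of distinct arrangements is 5!/(3!·2!) = 120/12 = 10.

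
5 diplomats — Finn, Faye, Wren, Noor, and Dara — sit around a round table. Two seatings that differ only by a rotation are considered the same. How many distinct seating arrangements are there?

24

Seat Finn anywhere (absorbing the rotational symmetry), then permute the other 4: (4)! = 24.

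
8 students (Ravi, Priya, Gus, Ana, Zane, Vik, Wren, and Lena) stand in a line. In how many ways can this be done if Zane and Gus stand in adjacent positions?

10080

Glue Zane and Gus into one block (2 internal orders), leaving 7 units to arrange in a row.
That gives 2 × 7! = 2 × 5040 = 10080.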